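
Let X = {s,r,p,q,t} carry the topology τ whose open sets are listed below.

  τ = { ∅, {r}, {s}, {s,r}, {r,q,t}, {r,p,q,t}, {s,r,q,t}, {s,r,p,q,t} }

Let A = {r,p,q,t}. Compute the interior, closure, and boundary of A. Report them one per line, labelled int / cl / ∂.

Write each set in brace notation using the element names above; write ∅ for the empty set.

int(A) = {r,p,q,t}
cl(A)  = {r,p,q,t}
∂A     = ∅

interior: largest open inside A is {r,p,q,t} (from ∅, {r}, {r,q,t}, {r,p,q,t})
cl via duality: int({s}) = {s}, so X∖{s} = {r,p,q,t}
cl∖int = ∅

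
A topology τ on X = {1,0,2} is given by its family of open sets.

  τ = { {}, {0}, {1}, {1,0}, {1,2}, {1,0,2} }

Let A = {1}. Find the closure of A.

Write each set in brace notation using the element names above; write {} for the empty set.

cl via duality: int({0,2}) = {0}, so X∖{0} = {1,2}

{1,2}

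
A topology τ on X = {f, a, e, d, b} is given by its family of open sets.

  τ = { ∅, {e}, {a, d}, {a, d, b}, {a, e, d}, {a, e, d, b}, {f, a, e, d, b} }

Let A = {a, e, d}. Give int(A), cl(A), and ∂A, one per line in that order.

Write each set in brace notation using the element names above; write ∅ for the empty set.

open subsets of A: ∅, {e}, {a, d}, {a, e, d}; so int(A) = {a, e, d}
closure: X∖int(X∖A) = X∖∅ = {f, a, e, d, b}
∂A = {f, a, e, d, b} minus {a, e, d} = {f, b}

int(A) = {a, e, d}
cl(A)  = {f, a, e, d, b}
∂A     = {f, b}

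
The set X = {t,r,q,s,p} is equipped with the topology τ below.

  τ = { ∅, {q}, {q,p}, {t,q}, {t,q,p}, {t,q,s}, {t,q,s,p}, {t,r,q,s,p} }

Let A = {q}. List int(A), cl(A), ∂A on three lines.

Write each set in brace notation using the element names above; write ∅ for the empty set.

int(A) = {q}
cl(A)  = {t,r,q,s,p}
∂A     = {t,r,s,p}

interior: largest open inside A is {q} (from ∅, {q})
cl via duality: int({t,r,s,p}) = ∅, so X∖∅ = {t,r,q,s,p}
cl∖int = {t,r,s,p}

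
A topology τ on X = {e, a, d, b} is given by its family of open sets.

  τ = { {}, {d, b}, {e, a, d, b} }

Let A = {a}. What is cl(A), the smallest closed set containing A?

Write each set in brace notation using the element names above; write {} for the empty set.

{e, a}

complement {e, d, b}; its interior {d, b}; cl(A) = X∖{d, b} = {e, a}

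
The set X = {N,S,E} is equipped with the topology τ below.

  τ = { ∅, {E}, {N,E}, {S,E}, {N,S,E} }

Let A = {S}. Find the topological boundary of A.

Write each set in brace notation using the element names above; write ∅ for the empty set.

{S}

opens ⊆ A: ∅; union → int = ∅
complement {N,E}; its interior {N,E}; cl(A) = X∖{N,E} = {S}
boundary = {S} ∖ ∅ = {S}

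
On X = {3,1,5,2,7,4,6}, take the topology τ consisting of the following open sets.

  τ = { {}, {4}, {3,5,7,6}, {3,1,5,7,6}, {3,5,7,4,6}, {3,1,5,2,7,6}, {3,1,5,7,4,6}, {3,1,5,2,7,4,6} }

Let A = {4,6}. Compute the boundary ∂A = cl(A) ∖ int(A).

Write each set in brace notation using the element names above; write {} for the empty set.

open subsets of A: {}, {4}; so int(A) = {4}
closure: X∖int(X∖A) = X∖{} = {3,1,5,2,7,4,6}
∂A = {3,1,5,2,7,4,6} minus {4} = {3,1,5,2,7,6}

{3,1,5,2,7,6}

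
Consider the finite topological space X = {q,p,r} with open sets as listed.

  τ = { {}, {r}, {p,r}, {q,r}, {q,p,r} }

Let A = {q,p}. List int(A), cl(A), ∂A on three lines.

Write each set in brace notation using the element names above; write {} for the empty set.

int(A) = {}
cl(A)  = {q,p}
∂A     = {q,p}

open subsets of A: {}; so int(A) = {}
closure: X∖int(X∖A) = X∖{r} = {q,p}
∂A = {q,p} minus {} = {q,p}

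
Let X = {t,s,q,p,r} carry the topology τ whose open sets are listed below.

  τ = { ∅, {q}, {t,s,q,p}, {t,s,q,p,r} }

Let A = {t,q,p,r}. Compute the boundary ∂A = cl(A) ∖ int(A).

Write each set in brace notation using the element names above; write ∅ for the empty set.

U open, U⊆A: ∅, {q}. int(A) = ⋃ = {q}
X∖A={s}, int(X∖A)=∅, hence cl(A)={t,s,q,p,r}
∂A: remove int from cl → {t,s,p,r}

{t,s,p,r}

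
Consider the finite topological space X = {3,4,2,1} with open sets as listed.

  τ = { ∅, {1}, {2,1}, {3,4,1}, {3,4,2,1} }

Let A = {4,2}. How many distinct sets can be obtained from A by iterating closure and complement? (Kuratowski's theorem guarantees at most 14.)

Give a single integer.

X∖A={3,1}, int(X∖A)={1}, hence cl(A)={3,4,2}
Orbit (k=closure, c=complement):
  1. A     = {4,2}
  2. kA    = {3,4,2}
  3. cA    = {3,1}
  4. ckA   = {1}
  5. kcA   = {3,4,2,1}
  6. ckcA  = ∅
(closed under both — stop)

6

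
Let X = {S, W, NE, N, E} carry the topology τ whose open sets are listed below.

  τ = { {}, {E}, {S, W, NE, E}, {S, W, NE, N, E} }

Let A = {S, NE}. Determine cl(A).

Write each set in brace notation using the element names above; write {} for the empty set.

{S, W, NE, N}

closure: X∖int(X∖A) = X∖{E} = {S, W, NE, N}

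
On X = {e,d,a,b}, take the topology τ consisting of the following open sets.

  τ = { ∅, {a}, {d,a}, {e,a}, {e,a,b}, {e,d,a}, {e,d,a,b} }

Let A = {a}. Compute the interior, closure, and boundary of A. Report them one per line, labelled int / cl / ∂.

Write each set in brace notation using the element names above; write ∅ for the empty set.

int(A) = {a}
cl(A)  = {e,d,a,b}
∂A     = {e,d,b}

opens ⊆ A: ∅, {a}; union → int = {a}
complement {e,d,b}; its interior ∅; cl(A) = X∖∅ = {e,d,a,b}
boundary = {e,d,a,b} ∖ {a} = {e,d,b}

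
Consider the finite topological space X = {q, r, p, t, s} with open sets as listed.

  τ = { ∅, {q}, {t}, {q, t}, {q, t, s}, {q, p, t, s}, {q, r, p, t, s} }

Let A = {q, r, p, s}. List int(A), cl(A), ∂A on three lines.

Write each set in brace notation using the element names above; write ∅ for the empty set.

interior: largest open inside A is {q} (from ∅, {q})
cl via duality: int({t}) = {t}, so X∖{t} = {q, r, p, s}
cl∖int = {r, p, s}

int(A) = {q}
cl(A)  = {q, r, p, s}
∂A     = {r, p, s}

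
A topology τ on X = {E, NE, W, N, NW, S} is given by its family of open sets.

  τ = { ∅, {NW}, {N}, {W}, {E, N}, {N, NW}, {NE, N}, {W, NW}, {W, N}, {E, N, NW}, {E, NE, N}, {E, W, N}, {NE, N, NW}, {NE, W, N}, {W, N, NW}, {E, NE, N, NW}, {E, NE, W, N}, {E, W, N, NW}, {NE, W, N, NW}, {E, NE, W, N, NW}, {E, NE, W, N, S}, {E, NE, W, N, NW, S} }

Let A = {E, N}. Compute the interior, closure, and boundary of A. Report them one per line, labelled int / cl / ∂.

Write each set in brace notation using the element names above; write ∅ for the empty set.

int(A) = {E, N}
cl(A)  = {E, NE, N, S}
∂A     = {NE, S}

U open, U⊆A: ∅, {N}, {E, N}. int(A) = ⋃ = {E, N}
X∖A={NE, W, NW, S}, int(X∖A)={W, NW}, hence cl(A)={E, NE, N, S}
∂A: remove int from cl → {NE, S}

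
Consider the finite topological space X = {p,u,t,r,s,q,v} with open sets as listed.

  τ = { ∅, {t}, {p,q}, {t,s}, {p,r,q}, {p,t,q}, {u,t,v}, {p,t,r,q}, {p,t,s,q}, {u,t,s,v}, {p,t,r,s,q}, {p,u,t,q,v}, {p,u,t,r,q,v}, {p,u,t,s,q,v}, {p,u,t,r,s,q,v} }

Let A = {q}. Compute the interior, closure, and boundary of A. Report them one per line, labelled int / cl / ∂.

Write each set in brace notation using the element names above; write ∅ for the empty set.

int(A) = ∅
cl(A)  = {p,r,q}
∂A     = {p,r,q}

interior: largest open inside A is ∅ (from ∅)
cl via duality: int({p,u,t,r,s,v}) = {u,t,s,v}, so X∖{u,t,s,v} = {p,r,q}
cl∖int = {p,r,q}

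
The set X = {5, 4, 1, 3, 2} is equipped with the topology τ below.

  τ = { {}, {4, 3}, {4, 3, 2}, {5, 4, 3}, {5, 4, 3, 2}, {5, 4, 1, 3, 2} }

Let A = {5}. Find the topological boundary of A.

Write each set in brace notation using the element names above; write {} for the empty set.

{5, 1}

interior: largest open inside A is {} (from {})
cl via duality: int({4, 1, 3, 2}) = {4, 3, 2}, so X∖{4, 3, 2} = {5, 1}
cl∖int = {5, 1}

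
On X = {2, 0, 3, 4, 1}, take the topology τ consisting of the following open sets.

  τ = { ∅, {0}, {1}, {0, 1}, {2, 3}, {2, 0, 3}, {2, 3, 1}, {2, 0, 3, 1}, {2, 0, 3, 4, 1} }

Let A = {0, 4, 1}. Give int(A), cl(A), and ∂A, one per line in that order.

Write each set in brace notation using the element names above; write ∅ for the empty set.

U open, U⊆A: ∅, {0}, {1}, {0, 1}. int(A) = ⋃ = {0, 1}
X∖A={2, 3}, int(X∖A)={2, 3}, hence cl(A)={0, 4, 1}
∂A: remove int from cl → {4}

int(A) = {0, 1}
cl(A)  = {0, 4, 1}
∂A     = {4}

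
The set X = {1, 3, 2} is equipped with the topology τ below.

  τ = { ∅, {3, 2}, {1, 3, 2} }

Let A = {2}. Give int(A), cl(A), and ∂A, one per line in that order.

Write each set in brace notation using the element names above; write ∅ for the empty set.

interior: largest open inside A is ∅ (from ∅)
cl via duality: int({1, 3}) = ∅, so X∖∅ = {1, 3, 2}
cl∖int = {1, 3, 2}

int(A) = ∅
cl(A)  = {1, 3, 2}
∂A     = {1, 3, 2}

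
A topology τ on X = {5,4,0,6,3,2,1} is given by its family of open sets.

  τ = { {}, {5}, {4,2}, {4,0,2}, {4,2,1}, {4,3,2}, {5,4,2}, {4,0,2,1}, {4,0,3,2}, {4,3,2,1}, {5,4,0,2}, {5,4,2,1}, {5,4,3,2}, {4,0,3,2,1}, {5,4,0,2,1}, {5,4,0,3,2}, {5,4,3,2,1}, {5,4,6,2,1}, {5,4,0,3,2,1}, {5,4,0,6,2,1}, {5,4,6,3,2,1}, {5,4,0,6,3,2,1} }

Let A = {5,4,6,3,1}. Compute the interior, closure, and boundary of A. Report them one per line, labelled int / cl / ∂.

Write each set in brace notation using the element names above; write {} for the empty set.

interior: largest open inside A is {5} (from {}, {5})
cl via duality: int({0,2}) = {}, so X∖{} = {5,4,0,6,3,2,1}
cl∖int = {4,0,6,3,2,1}

int(A) = {5}
cl(A)  = {5,4,0,6,3,2,1}
∂A     = {4,0,6,3,2,1}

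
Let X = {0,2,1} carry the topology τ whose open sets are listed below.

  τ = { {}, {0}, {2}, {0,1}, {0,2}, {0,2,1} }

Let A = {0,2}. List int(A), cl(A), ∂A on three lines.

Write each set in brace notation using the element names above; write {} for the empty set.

interior: largest open inside A is {0,2} (from {}, {2}, {0}, {0,2})
cl via duality: int({1}) = {}, so X∖{} = {0,2,1}
cl∖int = {1}

int(A) = {0,2}
cl(A)  = {0,2,1}
∂A     = {1}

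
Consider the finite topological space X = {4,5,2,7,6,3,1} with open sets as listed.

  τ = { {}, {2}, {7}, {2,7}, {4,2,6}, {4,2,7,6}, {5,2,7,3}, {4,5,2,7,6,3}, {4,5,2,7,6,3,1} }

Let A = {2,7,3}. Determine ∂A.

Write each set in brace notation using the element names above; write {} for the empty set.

{4,5,6,3,1}

interior: largest open inside A is {2,7} (from {}, {7}, {2}, {2,7})
cl via duality: int({4,5,6,1}) = {}, so X∖{} = {4,5,2,7,6,3,1}
cl∖int = {4,5,6,3,1}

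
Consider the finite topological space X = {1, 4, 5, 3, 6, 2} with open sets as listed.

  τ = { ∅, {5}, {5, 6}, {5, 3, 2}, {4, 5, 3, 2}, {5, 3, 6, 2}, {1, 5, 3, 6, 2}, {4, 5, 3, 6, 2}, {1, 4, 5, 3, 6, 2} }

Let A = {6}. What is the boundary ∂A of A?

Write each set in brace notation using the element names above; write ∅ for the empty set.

opens ⊆ A: ∅; union → int = ∅
complement {1, 4, 5, 3, 2}; its interior {4, 5, 3, 2}; cl(A) = X∖{4, 5, 3, 2} = {1, 6}
boundary = {1, 6} ∖ ∅ = {1, 6}

{1, 6}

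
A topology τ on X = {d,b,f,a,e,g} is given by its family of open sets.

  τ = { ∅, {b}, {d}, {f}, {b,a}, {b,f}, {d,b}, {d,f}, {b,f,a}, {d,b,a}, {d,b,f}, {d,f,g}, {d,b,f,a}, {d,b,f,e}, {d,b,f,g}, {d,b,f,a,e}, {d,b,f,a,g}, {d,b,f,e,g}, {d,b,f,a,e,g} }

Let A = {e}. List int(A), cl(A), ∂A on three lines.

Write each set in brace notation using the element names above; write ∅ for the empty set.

interior: largest open inside A is ∅ (from ∅)
cl via duality: int({d,b,f,a,g}) = {d,b,f,a,g}, so X∖{d,b,f,a,g} = {e}
cl∖int = {e}

int(A) = ∅
cl(A)  = {e}
∂A     = {e}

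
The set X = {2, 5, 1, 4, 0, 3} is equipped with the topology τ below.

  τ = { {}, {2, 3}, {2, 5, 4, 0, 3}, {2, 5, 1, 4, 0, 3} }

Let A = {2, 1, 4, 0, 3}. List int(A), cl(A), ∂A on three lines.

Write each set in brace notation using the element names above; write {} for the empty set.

int(A) = {2, 3}
cl(A)  = {2, 5, 1, 4, 0, 3}
∂A     = {5, 1, 4, 0}

opens ⊆ A: {}, {2, 3}; union → int = {2, 3}
complement {5}; its interior {}; cl(A) = X∖{} = {2, 5, 1, 4, 0, 3}
boundary = {2, 5, 1, 4, 0, 3} ∖ {2, 3} = {5, 1, 4, 0}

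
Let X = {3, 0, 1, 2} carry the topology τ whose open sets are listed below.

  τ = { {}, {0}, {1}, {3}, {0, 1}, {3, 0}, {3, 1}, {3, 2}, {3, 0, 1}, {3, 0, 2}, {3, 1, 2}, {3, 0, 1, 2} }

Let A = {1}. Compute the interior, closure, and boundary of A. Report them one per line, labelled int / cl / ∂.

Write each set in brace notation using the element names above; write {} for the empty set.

int(A) = {1}
cl(A)  = {1}
∂A     = {}

open subsets of A: {}, {1}; so int(A) = {1}
closure: X∖int(X∖A) = X∖{3, 0, 2} = {1}
∂A = {1} minus {1} = {}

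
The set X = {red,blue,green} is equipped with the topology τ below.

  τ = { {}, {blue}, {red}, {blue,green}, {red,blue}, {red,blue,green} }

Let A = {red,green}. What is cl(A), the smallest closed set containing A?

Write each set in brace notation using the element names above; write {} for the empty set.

cl via duality: int({blue}) = {blue}, so X∖{blue} = {red,green}

{red,green}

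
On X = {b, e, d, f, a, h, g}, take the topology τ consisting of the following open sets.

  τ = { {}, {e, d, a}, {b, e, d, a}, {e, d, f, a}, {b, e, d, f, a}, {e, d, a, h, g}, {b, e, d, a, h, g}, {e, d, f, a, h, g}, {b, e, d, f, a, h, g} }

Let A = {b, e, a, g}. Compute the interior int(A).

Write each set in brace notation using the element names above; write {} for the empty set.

{}

U open, U⊆A: {}. int(A) = ⋃ = {}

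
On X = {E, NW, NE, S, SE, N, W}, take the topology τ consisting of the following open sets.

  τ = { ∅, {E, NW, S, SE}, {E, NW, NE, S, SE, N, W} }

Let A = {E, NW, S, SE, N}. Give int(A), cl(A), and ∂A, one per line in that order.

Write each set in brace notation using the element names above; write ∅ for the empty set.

int(A) = {E, NW, S, SE}
cl(A)  = {E, NW, NE, S, SE, N, W}
∂A     = {NE, N, W}

interior: largest open inside A is {E, NW, S, SE} (from ∅, {E, NW, S, SE})
cl via duality: int({NE, W}) = ∅, so X∖∅ = {E, NW, NE, S, SE, N, W}
cl∖int = {NE, N, W}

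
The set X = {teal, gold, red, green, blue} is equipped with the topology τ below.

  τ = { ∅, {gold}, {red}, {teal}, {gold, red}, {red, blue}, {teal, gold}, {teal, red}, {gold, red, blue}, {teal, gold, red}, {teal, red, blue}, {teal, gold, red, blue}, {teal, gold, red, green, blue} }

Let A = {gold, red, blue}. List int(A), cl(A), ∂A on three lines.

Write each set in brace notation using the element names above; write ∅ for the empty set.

int(A) = {gold, red, blue}
cl(A)  = {gold, red, green, blue}
∂A     = {green}

open subsets of A: ∅, {red}, {gold}, {gold, red}, {red, blue}, {gold, red, blue}; so int(A) = {gold, red, blue}
closure: X∖int(X∖A) = X∖{teal} = {gold, red, green, blue}
∂A = {gold, red, green, blue} minus {gold, red, blue} = {green}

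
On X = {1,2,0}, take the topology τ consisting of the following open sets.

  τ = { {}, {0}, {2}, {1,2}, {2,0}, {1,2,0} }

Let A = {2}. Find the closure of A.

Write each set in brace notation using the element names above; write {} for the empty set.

{1,2}

closure: X∖int(X∖A) = X∖{0} = {1,2}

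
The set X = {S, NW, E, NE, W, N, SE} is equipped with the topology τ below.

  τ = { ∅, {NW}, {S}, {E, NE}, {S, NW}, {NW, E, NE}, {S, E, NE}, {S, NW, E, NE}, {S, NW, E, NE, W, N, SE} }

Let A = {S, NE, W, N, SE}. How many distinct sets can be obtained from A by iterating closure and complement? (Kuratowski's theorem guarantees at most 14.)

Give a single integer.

cl via duality: int({NW, E}) = {NW}, so X∖{NW} = {S, E, NE, W, N, SE}
Write k for closure, c for complement:
  1. A     = {S, NE, W, N, SE}
  2. kA    = {S, E, NE, W, N, SE}
  3. cA    = {NW, E}
  4. ckA   = {NW}
  5. kcA   = {NW, E, NE, W, N, SE}
  6. kckA  = {NW, W, N, SE}
  7. ckcA  = {S}
  8. ckckA = {S, E, NE}
  9. kckcA = {S, W, N, SE}
  10. ckckcA = {NW, E, NE}
applying k or c yields no new set

10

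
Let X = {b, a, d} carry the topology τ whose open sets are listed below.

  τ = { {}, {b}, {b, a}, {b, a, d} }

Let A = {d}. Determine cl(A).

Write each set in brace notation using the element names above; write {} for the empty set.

{d}

cl via duality: int({b, a}) = {b, a}, so X∖{b, a} = {d}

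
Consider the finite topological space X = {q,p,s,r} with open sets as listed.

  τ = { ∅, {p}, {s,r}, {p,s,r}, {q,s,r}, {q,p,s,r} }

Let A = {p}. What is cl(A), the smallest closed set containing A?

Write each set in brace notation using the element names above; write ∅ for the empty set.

closure: X∖int(X∖A) = X∖{q,s,r} = {p}

{p}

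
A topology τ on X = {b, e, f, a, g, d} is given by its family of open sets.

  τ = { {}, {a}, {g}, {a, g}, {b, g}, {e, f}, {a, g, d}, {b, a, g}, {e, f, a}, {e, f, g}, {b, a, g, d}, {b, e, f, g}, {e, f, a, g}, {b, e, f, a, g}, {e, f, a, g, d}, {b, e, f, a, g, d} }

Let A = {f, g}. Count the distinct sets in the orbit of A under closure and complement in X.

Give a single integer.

12

complement {b, e, a, d}; its interior {a}; cl(A) = X∖{a} = {b, e, f, g, d}
With k = closure, c = complement:
  1. A     = {f, g}
  2. kA    = {b, e, f, g, d}
  3. cA    = {b, e, a, d}
  4. ckA   = {a}
  5. kcA   = {b, e, f, a, d}
  6. kckA  = {a, d}
  7. ckcA  = {g}
  8. ckckA = {b, e, f, g}
  9. kckcA = {b, g, d}
  10. ckckcA = {e, f, a}
  11. kckckcA = {e, f, a, d}
  12. ckckckcA = {b, g}
k, c of each give nothing new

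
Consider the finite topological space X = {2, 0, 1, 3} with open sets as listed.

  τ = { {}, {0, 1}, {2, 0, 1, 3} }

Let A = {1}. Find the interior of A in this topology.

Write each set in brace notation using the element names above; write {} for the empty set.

U open, U⊆A: {}. int(A) = ⋃ = {}

{}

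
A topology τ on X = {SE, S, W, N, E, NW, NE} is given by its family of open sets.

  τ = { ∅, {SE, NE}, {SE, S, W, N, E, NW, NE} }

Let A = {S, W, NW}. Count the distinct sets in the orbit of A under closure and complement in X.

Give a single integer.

X∖A={SE, N, E, NE}, int(X∖A)={SE, NE}, hence cl(A)={S, W, N, E, NW}
Orbit (k=closure, c=complement):
  1. A     = {S, W, NW}
  2. kA    = {S, W, N, E, NW}
  3. cA    = {SE, N, E, NE}
  4. ckA   = {SE, NE}
  5. kcA   = {SE, S, W, N, E, NW, NE}
  6. ckcA  = ∅
(closed under both — stop)

6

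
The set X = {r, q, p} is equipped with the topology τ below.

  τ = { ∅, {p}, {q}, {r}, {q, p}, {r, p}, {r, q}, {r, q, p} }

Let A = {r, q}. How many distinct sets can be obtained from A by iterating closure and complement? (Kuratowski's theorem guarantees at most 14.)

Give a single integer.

X∖A={p}, int(X∖A)={p}, hence cl(A)={r, q}
Orbit (k=closure, c=complement):
  1. A     = {r, q}
  2. cA    = {p}
(closed under both — stop)

2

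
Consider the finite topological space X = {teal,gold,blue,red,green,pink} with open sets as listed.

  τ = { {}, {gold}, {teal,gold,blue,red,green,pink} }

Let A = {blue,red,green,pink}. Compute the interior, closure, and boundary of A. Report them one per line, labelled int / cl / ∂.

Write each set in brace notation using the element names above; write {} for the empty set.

opens ⊆ A: {}; union → int = {}
complement {teal,gold}; its interior {gold}; cl(A) = X∖{gold} = {teal,blue,red,green,pink}
boundary = {teal,blue,red,green,pink} ∖ {} = {teal,blue,red,green,pink}

int(A) = {}
cl(A)  = {teal,blue,red,green,pink}
∂A     = {teal,blue,red,green,pink}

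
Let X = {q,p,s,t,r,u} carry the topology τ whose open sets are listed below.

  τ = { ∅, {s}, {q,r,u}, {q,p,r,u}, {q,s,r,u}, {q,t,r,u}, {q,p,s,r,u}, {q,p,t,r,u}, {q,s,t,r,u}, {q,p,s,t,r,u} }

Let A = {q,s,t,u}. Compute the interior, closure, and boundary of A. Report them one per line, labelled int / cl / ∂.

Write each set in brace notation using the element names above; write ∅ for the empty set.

interior: largest open inside A is {s} (from ∅, {s})
cl via duality: int({p,r}) = ∅, so X∖∅ = {q,p,s,t,r,u}
cl∖int = {q,p,t,r,u}

int(A) = {s}
cl(A)  = {q,p,s,t,r,u}
∂A     = {q,p,t,r,u}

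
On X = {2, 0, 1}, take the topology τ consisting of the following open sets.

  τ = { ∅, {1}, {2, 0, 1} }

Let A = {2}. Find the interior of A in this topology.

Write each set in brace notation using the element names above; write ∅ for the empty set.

open subsets of A: ∅; so int(A) = ∅

∅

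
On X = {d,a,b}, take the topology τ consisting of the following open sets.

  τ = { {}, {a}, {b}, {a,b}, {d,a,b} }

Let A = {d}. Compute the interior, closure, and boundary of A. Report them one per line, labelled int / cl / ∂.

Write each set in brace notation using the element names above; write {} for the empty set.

int(A) = {}
cl(A)  = {d}
∂A     = {d}

U open, U⊆A: {}. int(A) = ⋃ = {}
X∖A={a,b}, int(X∖A)={a,b}, hence cl(A)={d}
∂A: remove int from cl → {d}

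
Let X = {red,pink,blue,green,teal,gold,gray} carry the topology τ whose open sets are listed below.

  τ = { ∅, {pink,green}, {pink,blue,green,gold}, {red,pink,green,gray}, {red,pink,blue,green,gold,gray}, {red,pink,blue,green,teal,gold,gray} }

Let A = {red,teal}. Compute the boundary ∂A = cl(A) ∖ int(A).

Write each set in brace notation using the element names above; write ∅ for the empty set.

opens ⊆ A: ∅; union → int = ∅
complement {pink,blue,green,gold,gray}; its interior {pink,blue,green,gold}; cl(A) = X∖{pink,blue,green,gold} = {red,teal,gray}
boundary = {red,teal,gray} ∖ ∅ = {red,teal,gray}

{red,teal,gray}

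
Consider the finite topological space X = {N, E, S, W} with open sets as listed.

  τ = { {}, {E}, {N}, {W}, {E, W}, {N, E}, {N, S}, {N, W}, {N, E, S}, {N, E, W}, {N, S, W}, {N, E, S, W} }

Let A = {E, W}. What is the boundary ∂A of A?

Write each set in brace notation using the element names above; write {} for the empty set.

opens ⊆ A: {}, {E}, {W}, {E, W}; union → int = {E, W}
complement {N, S}; its interior {N, S}; cl(A) = X∖{N, S} = {E, W}
boundary = {E, W} ∖ {E, W} = {}

{}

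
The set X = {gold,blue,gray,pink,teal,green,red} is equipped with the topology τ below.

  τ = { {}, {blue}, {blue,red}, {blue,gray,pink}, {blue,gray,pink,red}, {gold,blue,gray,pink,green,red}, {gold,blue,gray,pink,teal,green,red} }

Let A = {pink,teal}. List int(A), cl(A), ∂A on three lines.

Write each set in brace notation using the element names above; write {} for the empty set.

int(A) = {}
cl(A)  = {gold,gray,pink,teal,green}
∂A     = {gold,gray,pink,teal,green}

U open, U⊆A: {}. int(A) = ⋃ = {}
X∖A={gold,blue,gray,green,red}, int(X∖A)={blue,red}, hence cl(A)={gold,gray,pink,teal,green}
∂A: remove int from cl → {gold,gray,pink,teal,green}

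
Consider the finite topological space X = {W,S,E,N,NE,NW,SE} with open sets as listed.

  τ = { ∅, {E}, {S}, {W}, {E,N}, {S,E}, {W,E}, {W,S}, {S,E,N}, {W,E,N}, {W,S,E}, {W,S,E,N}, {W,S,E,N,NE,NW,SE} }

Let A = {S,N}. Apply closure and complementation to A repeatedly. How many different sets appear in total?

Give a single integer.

8

complement {W,E,NE,NW,SE}; its interior {W,E}; cl(A) = X∖{W,E} = {S,N,NE,NW,SE}
With k = closure, c = complement:
  1. A     = {S,N}
  2. kA    = {S,N,NE,NW,SE}
  3. cA    = {W,E,NE,NW,SE}
  4. ckA   = {W,E}
  5. kcA   = {W,E,N,NE,NW,SE}
  6. ckcA  = {S}
  7. kckcA = {S,NE,NW,SE}
  8. ckckcA = {W,E,N}
k, c of each give nothing new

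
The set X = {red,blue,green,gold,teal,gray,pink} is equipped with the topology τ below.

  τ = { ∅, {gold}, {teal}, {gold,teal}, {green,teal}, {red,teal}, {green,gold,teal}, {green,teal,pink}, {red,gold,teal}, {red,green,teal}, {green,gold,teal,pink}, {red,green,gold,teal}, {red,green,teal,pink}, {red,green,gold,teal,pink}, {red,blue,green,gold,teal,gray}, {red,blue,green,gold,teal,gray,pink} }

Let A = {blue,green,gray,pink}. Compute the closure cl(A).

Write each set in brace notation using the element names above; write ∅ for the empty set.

{blue,green,gray,pink}

complement {red,gold,teal}; its interior {red,gold,teal}; cl(A) = X∖{red,gold,teal} = {blue,green,gray,pink}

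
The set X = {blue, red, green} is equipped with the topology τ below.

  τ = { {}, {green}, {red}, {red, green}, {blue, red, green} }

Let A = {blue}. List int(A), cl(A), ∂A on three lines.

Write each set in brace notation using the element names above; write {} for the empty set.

int(A) = {}
cl(A)  = {blue}
∂A     = {blue}

interior: largest open inside A is {} (from {})
cl via duality: int({red, green}) = {red, green}, so X∖{red, green} = {blue}
cl∖int = {blue}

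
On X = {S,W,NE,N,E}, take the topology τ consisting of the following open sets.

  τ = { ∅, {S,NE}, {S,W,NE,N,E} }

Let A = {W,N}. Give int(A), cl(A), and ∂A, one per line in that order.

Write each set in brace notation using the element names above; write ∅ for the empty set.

int(A) = ∅
cl(A)  = {W,N,E}
∂A     = {W,N,E}

interior: largest open inside A is ∅ (from ∅)
cl via duality: int({S,NE,E}) = {S,NE}, so X∖{S,NE} = {W,N,E}
cl∖int = {W,N,E}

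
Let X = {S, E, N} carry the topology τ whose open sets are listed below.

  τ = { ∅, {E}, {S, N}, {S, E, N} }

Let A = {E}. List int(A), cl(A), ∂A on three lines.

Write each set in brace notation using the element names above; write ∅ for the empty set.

open subsets of A: ∅, {E}; so int(A) = {E}
closure: X∖int(X∖A) = X∖{S, N} = {E}
∂A = {E} minus {E} = ∅

int(A) = {E}
cl(A)  = {E}
∂A     = ∅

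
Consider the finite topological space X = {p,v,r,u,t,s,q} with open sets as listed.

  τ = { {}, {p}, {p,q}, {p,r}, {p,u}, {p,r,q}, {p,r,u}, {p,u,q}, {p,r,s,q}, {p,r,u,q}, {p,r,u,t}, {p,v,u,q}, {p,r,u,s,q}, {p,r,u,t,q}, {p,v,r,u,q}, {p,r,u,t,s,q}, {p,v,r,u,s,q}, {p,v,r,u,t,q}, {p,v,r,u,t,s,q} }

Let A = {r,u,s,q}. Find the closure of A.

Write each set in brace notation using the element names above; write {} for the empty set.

{v,r,u,t,s,q}

complement {p,v,t}; its interior {p}; cl(A) = X∖{p} = {v,r,u,t,s,q}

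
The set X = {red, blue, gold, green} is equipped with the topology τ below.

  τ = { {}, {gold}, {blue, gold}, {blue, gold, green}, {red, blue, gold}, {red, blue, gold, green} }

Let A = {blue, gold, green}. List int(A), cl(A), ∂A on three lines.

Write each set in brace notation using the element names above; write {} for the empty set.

opens ⊆ A: {}, {gold}, {blue, gold}, {blue, gold, green}; union → int = {blue, gold, green}
complement {red}; its interior {}; cl(A) = X∖{} = {red, blue, gold, green}
boundary = {red, blue, gold, green} ∖ {blue, gold, green} = {red}

int(A) = {blue, gold, green}
cl(A)  = {red, blue, gold, green}
∂A     = {red}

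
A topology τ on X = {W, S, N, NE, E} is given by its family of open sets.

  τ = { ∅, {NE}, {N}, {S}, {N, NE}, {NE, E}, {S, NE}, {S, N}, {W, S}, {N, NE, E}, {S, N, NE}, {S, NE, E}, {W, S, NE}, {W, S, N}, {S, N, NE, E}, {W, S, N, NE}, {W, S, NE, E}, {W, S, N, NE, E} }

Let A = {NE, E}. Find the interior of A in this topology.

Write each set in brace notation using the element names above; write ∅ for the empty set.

{NE, E}

opens ⊆ A: ∅, {NE}, {NE, E}; union → int = {NE, E}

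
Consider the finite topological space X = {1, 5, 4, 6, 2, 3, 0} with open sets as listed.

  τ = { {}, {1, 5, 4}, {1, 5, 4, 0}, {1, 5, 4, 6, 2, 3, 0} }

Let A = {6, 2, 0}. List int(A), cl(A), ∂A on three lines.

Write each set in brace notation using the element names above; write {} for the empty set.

int(A) = {}
cl(A)  = {6, 2, 3, 0}
∂A     = {6, 2, 3, 0}

open subsets of A: {}; so int(A) = {}
closure: X∖int(X∖A) = X∖{1, 5, 4} = {6, 2, 3, 0}
∂A = {6, 2, 3, 0} minus {} = {6, 2, 3, 0}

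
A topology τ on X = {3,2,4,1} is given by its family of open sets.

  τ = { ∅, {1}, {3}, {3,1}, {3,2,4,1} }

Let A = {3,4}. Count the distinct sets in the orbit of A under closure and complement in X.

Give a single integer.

6

complement {2,1}; its interior {1}; cl(A) = X∖{1} = {3,2,4}
With k = closure, c = complement:
  1. A     = {3,4}
  2. kA    = {3,2,4}
  3. cA    = {2,1}
  4. ckA   = {1}
  5. kcA   = {2,4,1}
  6. ckcA  = {3}
k, c of each give nothing new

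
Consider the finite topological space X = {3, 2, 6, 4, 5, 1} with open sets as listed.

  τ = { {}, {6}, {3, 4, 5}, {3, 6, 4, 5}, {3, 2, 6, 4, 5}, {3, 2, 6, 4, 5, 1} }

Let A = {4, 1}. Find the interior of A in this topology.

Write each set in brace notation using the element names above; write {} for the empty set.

interior: largest open inside A is {} (from {})

{}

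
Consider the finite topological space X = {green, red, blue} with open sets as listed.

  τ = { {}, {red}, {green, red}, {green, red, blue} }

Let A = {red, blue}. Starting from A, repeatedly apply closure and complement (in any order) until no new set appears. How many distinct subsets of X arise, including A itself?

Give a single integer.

X∖A={green}, int(X∖A)={}, hence cl(A)={green, red, blue}
Orbit (k=closure, c=complement):
  1. A     = {red, blue}
  2. kA    = {green, red, blue}
  3. cA    = {green}
  4. ckA   = {}
  5. kcA   = {green, blue}
  6. ckcA  = {red}
(closed under both — stop)

6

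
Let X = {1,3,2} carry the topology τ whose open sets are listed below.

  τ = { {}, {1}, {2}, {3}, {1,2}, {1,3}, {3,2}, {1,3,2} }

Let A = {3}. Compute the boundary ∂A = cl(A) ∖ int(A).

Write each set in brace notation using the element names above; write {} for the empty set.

{}

interior: largest open inside A is {3} (from {}, {3})
cl via duality: int({1,2}) = {1,2}, so X∖{1,2} = {3}
cl∖int = {}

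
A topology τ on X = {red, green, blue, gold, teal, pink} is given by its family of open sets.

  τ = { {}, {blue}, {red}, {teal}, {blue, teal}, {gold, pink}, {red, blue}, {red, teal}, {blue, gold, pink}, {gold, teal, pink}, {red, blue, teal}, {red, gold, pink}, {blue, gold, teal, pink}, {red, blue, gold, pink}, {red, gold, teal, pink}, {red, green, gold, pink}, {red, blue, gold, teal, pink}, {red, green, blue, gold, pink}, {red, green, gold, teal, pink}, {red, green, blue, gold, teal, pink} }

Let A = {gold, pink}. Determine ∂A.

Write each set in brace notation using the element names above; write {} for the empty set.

{green}

opens ⊆ A: {}, {gold, pink}; union → int = {gold, pink}
complement {red, green, blue, teal}; its interior {red, blue, teal}; cl(A) = X∖{red, blue, teal} = {green, gold, pink}
boundary = {green, gold, pink} ∖ {gold, pink} = {green}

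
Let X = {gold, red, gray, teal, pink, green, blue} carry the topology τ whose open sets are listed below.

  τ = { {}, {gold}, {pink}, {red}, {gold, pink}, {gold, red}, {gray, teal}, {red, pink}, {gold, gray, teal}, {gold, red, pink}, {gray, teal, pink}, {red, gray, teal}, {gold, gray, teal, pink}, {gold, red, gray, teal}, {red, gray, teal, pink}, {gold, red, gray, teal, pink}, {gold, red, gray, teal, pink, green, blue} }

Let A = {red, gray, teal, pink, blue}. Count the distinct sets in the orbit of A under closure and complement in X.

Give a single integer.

6

X∖A={gold, green}, int(X∖A)={gold}, hence cl(A)={red, gray, teal, pink, green, blue}
Orbit (k=closure, c=complement):
  1. A     = {red, gray, teal, pink, blue}
  2. kA    = {red, gray, teal, pink, green, blue}
  3. cA    = {gold, green}
  4. ckA   = {gold}
  5. kcA   = {gold, green, blue}
  6. ckcA  = {red, gray, teal, pink}
(closed under both — stop)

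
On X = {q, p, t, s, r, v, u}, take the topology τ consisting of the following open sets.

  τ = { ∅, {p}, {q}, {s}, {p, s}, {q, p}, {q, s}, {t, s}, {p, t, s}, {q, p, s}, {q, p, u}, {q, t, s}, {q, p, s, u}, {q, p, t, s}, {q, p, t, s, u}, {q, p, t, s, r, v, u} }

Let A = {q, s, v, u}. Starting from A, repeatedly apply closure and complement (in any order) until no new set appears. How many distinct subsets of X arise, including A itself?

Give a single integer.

cl via duality: int({p, t, r}) = {p}, so X∖{p} = {q, t, s, r, v, u}
Write k for closure, c for complement:
  1. A     = {q, s, v, u}
  2. kA    = {q, t, s, r, v, u}
  3. cA    = {p, t, r}
  4. ckA   = {p}
  5. kcA   = {p, t, r, v, u}
  6. kckA  = {p, r, v, u}
  7. ckcA  = {q, s}
  8. ckckA = {q, t, s}
applying k or c yields no new set

8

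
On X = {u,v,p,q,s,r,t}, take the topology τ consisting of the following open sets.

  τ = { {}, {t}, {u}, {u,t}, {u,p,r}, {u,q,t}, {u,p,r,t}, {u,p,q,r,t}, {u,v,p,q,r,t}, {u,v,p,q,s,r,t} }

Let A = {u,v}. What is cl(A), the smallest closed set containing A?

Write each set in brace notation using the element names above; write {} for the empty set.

{u,v,p,q,s,r}

cl via duality: int({p,q,s,r,t}) = {t}, so X∖{t} = {u,v,p,q,s,r}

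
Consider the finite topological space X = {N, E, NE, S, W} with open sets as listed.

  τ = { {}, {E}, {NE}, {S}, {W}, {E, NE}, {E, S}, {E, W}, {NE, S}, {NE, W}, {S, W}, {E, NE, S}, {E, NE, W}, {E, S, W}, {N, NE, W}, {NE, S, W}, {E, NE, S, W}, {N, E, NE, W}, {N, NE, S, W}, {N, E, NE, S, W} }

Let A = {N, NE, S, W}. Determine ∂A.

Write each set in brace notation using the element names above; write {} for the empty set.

open subsets of A: {}, {S}, {NE}, {W}, {NE, W}, {NE, S}, {S, W}, {NE, S, W}, {N, NE, W}, {N, NE, S, W}; so int(A) = {N, NE, S, W}
closure: X∖int(X∖A) = X∖{E} = {N, NE, S, W}
∂A = {N, NE, S, W} minus {N, NE, S, W} = {}

{}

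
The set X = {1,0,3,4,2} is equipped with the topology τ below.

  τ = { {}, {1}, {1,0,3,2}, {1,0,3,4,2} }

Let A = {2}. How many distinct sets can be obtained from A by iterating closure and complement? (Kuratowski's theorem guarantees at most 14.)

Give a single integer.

6

cl via duality: int({1,0,3,4}) = {1}, so X∖{1} = {0,3,4,2}
Write k for closure, c for complement:
  1. A     = {2}
  2. kA    = {0,3,4,2}
  3. cA    = {1,0,3,4}
  4. ckA   = {1}
  5. kcA   = {1,0,3,4,2}
  6. ckcA  = {}
applying k or c yields no new set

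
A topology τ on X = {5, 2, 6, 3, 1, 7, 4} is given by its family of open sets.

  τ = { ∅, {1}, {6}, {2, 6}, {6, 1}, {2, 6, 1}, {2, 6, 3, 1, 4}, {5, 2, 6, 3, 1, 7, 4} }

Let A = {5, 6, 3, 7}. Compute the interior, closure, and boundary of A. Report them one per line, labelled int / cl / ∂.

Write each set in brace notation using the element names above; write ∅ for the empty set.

int(A) = {6}
cl(A)  = {5, 2, 6, 3, 7, 4}
∂A     = {5, 2, 3, 7, 4}

open subsets of A: ∅, {6}; so int(A) = {6}
closure: X∖int(X∖A) = X∖{1} = {5, 2, 6, 3, 7, 4}
∂A = {5, 2, 6, 3, 7, 4} minus {6} = {5, 2, 3, 7, 4}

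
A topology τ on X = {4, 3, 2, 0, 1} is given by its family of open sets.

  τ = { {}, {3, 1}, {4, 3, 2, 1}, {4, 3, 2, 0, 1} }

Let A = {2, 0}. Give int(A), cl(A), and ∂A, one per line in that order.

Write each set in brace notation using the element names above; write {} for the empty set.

open subsets of A: {}; so int(A) = {}
closure: X∖int(X∖A) = X∖{3, 1} = {4, 2, 0}
∂A = {4, 2, 0} minus {} = {4, 2, 0}

int(A) = {}
cl(A)  = {4, 2, 0}
∂A     = {4, 2, 0}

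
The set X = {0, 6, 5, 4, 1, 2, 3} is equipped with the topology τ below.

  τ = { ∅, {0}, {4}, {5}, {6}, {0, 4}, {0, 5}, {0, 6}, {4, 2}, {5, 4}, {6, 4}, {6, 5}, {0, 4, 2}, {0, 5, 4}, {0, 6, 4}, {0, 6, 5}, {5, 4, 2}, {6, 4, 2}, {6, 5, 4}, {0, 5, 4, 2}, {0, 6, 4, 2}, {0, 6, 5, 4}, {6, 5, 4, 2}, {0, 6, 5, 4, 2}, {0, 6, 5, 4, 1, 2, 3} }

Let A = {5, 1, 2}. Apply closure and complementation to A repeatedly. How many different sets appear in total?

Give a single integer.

cl via duality: int({0, 6, 4, 3}) = {0, 6, 4}, so X∖{0, 6, 4} = {5, 1, 2, 3}
Write k for closure, c for complement:
  1. A     = {5, 1, 2}
  2. kA    = {5, 1, 2, 3}
  3. cA    = {0, 6, 4, 3}
  4. ckA   = {0, 6, 4}
  5. kcA   = {0, 6, 4, 1, 2, 3}
  6. ckcA  = {5}
  7. kckcA = {5, 1, 3}
  8. ckckcA = {0, 6, 4, 2}
applying k or c yields no new set

8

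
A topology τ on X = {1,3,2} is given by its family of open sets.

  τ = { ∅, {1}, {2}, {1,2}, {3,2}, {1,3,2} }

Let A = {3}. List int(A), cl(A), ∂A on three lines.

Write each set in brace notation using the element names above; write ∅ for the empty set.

open subsets of A: ∅; so int(A) = ∅
closure: X∖int(X∖A) = X∖{1,2} = {3}
∂A = {3} minus ∅ = {3}

int(A) = ∅
cl(A)  = {3}
∂A     = {3}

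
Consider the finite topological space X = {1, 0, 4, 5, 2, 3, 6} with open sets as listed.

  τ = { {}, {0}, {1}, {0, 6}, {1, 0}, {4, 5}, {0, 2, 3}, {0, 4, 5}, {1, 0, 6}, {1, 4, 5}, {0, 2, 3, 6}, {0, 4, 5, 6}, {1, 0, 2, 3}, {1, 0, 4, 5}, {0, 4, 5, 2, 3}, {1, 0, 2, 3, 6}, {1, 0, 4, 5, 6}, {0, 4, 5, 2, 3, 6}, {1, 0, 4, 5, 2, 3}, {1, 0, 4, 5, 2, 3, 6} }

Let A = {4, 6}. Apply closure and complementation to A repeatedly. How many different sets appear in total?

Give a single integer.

cl via duality: int({1, 0, 5, 2, 3}) = {1, 0, 2, 3}, so X∖{1, 0, 2, 3} = {4, 5, 6}
Write k for closure, c for complement:
  1. A     = {4, 6}
  2. kA    = {4, 5, 6}
  3. cA    = {1, 0, 5, 2, 3}
  4. ckA   = {1, 0, 2, 3}
  5. kcA   = {1, 0, 4, 5, 2, 3, 6}
  6. kckA  = {1, 0, 2, 3, 6}
  7. ckcA  = {}
  8. ckckA = {4, 5}
applying k or c yields no new set

8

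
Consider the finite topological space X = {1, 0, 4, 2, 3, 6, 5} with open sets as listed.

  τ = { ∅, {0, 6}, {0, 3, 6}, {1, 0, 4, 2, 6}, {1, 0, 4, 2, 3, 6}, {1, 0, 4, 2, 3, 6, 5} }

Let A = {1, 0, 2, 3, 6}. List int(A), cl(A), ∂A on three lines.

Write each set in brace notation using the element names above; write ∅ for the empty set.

int(A) = {0, 3, 6}
cl(A)  = {1, 0, 4, 2, 3, 6, 5}
∂A     = {1, 4, 2, 5}

U open, U⊆A: ∅, {0, 6}, {0, 3, 6}. int(A) = ⋃ = {0, 3, 6}
X∖A={4, 5}, int(X∖A)=∅, hence cl(A)={1, 0, 4, 2, 3, 6, 5}
∂A: remove int from cl → {1, 4, 2, 5}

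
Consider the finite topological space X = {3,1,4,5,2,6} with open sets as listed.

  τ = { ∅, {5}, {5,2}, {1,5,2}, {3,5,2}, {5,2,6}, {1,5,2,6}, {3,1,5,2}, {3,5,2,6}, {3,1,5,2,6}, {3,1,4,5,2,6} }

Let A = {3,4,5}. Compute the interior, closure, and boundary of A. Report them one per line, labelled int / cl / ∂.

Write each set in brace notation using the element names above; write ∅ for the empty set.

int(A) = {5}
cl(A)  = {3,1,4,5,2,6}
∂A     = {3,1,4,2,6}

U open, U⊆A: ∅, {5}. int(A) = ⋃ = {5}
X∖A={1,2,6}, int(X∖A)=∅, hence cl(A)={3,1,4,5,2,6}
∂A: remove int from cl → {3,1,4,2,6}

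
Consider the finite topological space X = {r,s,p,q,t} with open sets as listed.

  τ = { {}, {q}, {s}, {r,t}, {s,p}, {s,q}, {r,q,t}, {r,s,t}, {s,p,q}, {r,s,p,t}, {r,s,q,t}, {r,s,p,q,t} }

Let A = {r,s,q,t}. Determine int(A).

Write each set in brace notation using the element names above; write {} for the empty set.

interior: largest open inside A is {r,s,q,t} (from {}, {q}, {s}, {s,q}, {r,t}, {r,q,t}, {r,s,t}, {r,s,q,t})

{r,s,q,t}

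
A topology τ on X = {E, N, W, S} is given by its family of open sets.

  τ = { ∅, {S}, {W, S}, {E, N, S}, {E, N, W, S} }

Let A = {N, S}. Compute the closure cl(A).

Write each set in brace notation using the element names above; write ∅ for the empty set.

{E, N, W, S}

cl via duality: int({E, W}) = ∅, so X∖∅ = {E, N, W, S}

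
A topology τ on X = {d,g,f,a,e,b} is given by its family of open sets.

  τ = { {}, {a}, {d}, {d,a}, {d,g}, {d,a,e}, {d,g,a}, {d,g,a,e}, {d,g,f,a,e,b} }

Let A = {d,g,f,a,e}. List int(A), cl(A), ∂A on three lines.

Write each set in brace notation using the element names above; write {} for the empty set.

open subsets of A: {}, {d}, {a}, {d,a}, {d,g}, {d,g,a}, {d,a,e}, {d,g,a,e}; so int(A) = {d,g,a,e}
closure: X∖int(X∖A) = X∖{} = {d,g,f,a,e,b}
∂A = {d,g,f,a,e,b} minus {d,g,a,e} = {f,b}

int(A) = {d,g,a,e}
cl(A)  = {d,g,f,a,e,b}
∂A     = {f,b}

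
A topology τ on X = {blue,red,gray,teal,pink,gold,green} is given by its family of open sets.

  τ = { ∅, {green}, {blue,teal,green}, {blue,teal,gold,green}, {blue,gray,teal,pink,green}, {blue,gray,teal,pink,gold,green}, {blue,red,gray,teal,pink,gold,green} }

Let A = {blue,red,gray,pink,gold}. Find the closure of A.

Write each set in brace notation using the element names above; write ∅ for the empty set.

{blue,red,gray,teal,pink,gold}

X∖A={teal,green}, int(X∖A)={green}, hence cl(A)={blue,red,gray,teal,pink,gold}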